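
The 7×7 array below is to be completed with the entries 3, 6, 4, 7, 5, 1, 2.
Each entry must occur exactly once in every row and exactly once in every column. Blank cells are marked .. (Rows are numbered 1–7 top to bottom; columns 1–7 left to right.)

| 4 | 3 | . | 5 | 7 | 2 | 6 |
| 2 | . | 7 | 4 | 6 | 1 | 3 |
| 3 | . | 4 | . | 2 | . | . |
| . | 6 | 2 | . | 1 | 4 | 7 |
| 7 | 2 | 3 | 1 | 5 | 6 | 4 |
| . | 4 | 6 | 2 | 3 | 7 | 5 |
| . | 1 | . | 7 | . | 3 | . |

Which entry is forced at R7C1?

6

Row 1, column 3: row 1 has {3, 6, 4, 7, 5, 2} and column 3 has {3, 6, 4, 7, 2}, leaving only 1.
Row 2, column 2: row 2 has {3, 6, 4, 7, 1, 2} and column 2 has {3, 6, 4, 1, 2}, leaving only 5.
Row 3, column 2: row 3 has {3, 4, 2} and column 2 has {3, 6, 4, 5, 1, 2}, leaving only 7.
Row 3, column 4: row 3 has {3, 4, 7, 2} and column 4 has {4, 7, 5, 1, 2}, leaving only 6.
Row 3, column 6: row 3 has {3, 6, 4, 7, 2} and column 6 has {3, 6, 4, 7, 1, 2}, leaving only 5.
Row 3, column 7: row 3 has {3, 6, 4, 7, 5, 2} and column 7 has {3, 6, 4, 7, 5}, leaving only 1.
Row 4, column 1: row 4 has {6, 4, 7, 1, 2} and column 1 has {3, 4, 7, 2}, leaving only 5.
Row 7 already has {3, 7, 1} and column 1 already has {3, 4, 7, 5, 2}, so row 7, column 1 must be 6.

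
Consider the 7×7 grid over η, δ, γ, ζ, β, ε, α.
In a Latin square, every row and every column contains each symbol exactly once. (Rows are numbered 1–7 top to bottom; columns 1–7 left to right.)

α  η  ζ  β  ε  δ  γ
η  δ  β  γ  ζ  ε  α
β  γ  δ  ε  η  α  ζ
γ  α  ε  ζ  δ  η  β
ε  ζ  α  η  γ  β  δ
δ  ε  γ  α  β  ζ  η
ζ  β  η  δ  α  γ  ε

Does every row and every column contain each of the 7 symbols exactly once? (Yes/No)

Yes

Each row is a permutation of the 7 symbols, and so is each column.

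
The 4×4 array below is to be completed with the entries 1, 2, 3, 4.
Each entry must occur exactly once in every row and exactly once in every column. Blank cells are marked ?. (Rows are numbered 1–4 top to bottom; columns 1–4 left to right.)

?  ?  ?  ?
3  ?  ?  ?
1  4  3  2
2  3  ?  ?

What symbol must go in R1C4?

Row 1, column 1: row 1 has {} and column 1 has {1, 2, 3}, leaving only 4.
Row 1, column 4 is narrowed to {1, 3}.
If it were 1, then row 1, column 3 would be left with no valid symbol.
So row 1, column 4 must be 3.

3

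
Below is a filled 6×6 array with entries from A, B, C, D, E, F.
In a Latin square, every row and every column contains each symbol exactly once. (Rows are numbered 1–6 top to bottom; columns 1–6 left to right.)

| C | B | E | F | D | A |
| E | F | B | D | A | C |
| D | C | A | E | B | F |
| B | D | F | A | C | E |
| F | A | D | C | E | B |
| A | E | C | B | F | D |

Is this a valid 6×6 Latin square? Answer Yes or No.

Yes

Each row is a permutation of the 6 symbols, and so is each column.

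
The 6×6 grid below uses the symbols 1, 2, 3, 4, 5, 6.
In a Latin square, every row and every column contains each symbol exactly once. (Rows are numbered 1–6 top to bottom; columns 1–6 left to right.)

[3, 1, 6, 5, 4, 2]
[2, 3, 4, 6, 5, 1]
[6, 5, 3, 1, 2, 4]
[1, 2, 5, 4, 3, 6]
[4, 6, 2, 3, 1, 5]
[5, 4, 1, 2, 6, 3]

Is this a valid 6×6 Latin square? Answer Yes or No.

Each row is a permutation of the 6 symbols, and so is each column.

Yes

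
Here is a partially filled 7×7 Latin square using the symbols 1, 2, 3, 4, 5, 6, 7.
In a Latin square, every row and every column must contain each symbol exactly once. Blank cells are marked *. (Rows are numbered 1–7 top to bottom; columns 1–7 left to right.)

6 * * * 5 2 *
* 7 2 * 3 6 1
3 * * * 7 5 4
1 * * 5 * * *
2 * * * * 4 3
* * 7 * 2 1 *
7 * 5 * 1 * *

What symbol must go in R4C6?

Row 1, column 7: row 1 has {2, 5, 6} and column 7 has {1, 3, 4}, leaving only 7.
Row 2, column 4: row 2 has {1, 2, 3, 6, 7} and column 4 has {5}, leaving only 4.
Row 2, column 1: row 2 has {1, 2, 3, 4, 6, 7} and column 1 has {1, 2, 3, 6, 7}, leaving only 5.
Row 5, column 5: row 5 has {2, 3, 4} and column 5 has {1, 2, 3, 5, 7}, leaving only 6.
Row 4, column 5: row 4 has {1, 5} and column 5 has {1, 2, 3, 5, 6, 7}, leaving only 4.
Row 5, column 3: row 5 has {2, 3, 4, 6} and column 3 has {2, 5, 7}, leaving only 1.
Row 3, column 3: row 3 has {3, 4, 5, 7} and column 3 has {1, 2, 5, 7}, leaving only 6.
Row 4, column 3: row 4 has {1, 4, 5} and column 3 has {1, 2, 5, 6, 7}, leaving only 3.
Row 4 already has {1, 3, 4, 5} and column 6 already has {1, 2, 4, 5, 6}, so row 4, column 6 must be 7.

7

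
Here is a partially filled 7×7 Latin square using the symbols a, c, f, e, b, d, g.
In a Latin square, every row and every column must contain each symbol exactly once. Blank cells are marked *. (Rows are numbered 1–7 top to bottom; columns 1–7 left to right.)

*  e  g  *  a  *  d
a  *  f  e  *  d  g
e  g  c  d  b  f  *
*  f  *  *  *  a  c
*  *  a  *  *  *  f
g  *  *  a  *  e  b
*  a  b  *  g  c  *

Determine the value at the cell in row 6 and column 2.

c

Row 1, column 6: row 1 has {a, e, d, g} and column 6 has {a, c, f, e, d}, leaving only b.
Row 2, column 5: row 2 has {a, f, e, d, g} and column 5 has {a, b, g}, leaving only c.
Row 2, column 2: row 2 has {a, c, f, e, d, g} and column 2 has {a, f, e, g}, leaving only b.
Row 3, column 7: row 3 has {c, f, e, b, d, g} and column 7 has {c, f, b, d, g}, leaving only a.
Row 5, column 6: row 5 has {a, f} and column 6 has {a, c, f, e, b, d}, leaving only g.
Row 6, column 3: row 6 has {a, e, b, g} and column 3 has {a, c, f, b, g}, leaving only d.
Row 6 already has {a, e, b, d, g} and column 2 already has {a, f, e, b, g}, so row 6, column 2 must be c.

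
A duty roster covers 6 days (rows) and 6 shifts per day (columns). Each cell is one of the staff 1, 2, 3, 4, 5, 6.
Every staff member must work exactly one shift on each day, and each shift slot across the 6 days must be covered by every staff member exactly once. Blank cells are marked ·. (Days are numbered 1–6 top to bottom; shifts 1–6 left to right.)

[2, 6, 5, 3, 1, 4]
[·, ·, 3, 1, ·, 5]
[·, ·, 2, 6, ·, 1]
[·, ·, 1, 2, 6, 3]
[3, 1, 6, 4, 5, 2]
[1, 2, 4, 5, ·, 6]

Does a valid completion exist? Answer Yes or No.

Yes

No day or shift among the givens repeats a symbol, and propagating forced cells runs into no contradiction.
One valid completion exists (for instance, 2 6 5 3 1 4 / 6 4 3 1 2 5 / 5 3 2 6 4 1 / 4 5 1 2 6 3 / 3 1 6 4 5 2 / 1 2 4 5 3 6).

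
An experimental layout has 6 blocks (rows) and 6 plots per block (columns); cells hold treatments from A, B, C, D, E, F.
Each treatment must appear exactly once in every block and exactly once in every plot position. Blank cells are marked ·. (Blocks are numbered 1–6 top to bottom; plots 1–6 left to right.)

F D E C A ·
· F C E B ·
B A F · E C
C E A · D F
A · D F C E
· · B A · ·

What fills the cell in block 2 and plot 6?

Block 1, plot 6: block 1 has {A, C, D, E, F} and plot 6 has {C, E, F}, leaving only B.
Block 2, plot 1: block 2 has {B, C, E, F} and plot 1 has {A, B, C, F}, leaving only D.
Block 2 already has {B, C, D, E, F} and plot 6 already has {B, C, E, F}, so block 2, plot 6 must be A.

A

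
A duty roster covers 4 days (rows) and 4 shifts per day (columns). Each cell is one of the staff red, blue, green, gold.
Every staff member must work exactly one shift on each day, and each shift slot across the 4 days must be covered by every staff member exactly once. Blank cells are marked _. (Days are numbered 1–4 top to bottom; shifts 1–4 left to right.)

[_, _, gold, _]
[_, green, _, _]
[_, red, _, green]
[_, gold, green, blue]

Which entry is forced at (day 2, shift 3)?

Day 1, shift 2: day 1 has {gold} and shift 2 has {red, green, gold}, leaving only blue.
Day 1, shift 4: day 1 has {blue, gold} and shift 4 has {blue, green}, leaving only red.
Day 1, shift 1: day 1 has {red, blue, gold} and shift 1 has {}, leaving only green.
Day 2, shift 4: day 2 has {green} and shift 4 has {red, blue, green}, leaving only gold.
Day 3, shift 3: day 3 has {red, green} and shift 3 has {green, gold}, leaving only blue.
Day 2 already has {green, gold} and shift 3 already has {blue, green, gold}, so day 2, shift 3 must be red.

red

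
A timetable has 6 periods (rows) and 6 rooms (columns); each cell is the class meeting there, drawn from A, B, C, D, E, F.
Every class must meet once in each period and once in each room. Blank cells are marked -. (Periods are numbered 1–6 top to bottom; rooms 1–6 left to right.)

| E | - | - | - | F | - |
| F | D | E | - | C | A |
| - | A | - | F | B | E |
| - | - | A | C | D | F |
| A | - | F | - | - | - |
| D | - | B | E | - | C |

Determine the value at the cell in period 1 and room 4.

Period 2, room 4: period 2 has {A, C, D, E, F} and room 4 has {C, E, F}, leaving only B.
Period 3, room 1: period 3 has {A, B, E, F} and room 1 has {A, D, E, F}, leaving only C.
Period 3, room 3: period 3 has {A, B, C, E, F} and room 3 has {A, B, E, F}, leaving only D.
Period 1, room 3: period 1 has {E, F} and room 3 has {A, B, D, E, F}, leaving only C.
Period 1, room 2: period 1 has {C, E, F} and room 2 has {A, D}, leaving only B.
Period 1, room 6: period 1 has {B, C, E, F} and room 6 has {A, C, E, F}, leaving only D.
Period 1 already has {B, C, D, E, F} and room 4 already has {B, C, E, F}, so period 1, room 4 must be A.

A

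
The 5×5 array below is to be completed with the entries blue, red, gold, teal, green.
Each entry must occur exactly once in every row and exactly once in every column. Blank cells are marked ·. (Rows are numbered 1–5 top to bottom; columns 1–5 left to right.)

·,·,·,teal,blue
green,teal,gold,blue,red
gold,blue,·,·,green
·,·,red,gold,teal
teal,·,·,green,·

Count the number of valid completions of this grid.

1

Row 1, column 1: eliminating its row and column leaves {red}.
Row 1, column 2: eliminating its row and column leaves {red, gold, green}.
Row 1, column 3: eliminating its row and column leaves {green}.
Row 3, column 3: eliminating its row and column leaves {teal}.
Row 3, column 4: eliminating its row and column leaves {red}.
Row 4, column 1: eliminating its row and column leaves {blue}.
Row 4, column 2: eliminating its row and column leaves {green}.
Row 5, column 2: eliminating its row and column leaves {red, gold}.
Row 5, column 3: eliminating its row and column leaves {blue}.
Row 5, column 5: eliminating its row and column leaves {gold}.
Only one assignment across all blanks avoids any row or column repeat, giving 1 completion.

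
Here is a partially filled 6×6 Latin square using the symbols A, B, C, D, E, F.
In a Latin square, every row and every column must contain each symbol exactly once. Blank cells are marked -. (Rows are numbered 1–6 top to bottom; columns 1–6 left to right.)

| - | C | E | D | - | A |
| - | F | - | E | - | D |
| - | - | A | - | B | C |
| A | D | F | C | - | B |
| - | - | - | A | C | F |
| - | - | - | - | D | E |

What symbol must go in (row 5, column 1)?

E

Row 1, column 5: row 1 has {A, C, D, E} and column 5 has {B, C, D}, leaving only F.
Row 1, column 1: row 1 has {A, C, D, E, F} and column 1 has {A}, leaving only B.
Row 2, column 1: row 2 has {D, E, F} and column 1 has {A, B}, leaving only C.
Row 2, column 3: row 2 has {C, D, E, F} and column 3 has {A, E, F}, leaving only B.
Row 2, column 5: row 2 has {B, C, D, E, F} and column 5 has {B, C, D, F}, leaving only A.
Row 3, column 2: row 3 has {A, B, C} and column 2 has {C, D, F}, leaving only E.
Row 3, column 4: row 3 has {A, B, C, E} and column 4 has {A, C, D, E}, leaving only F.
Row 3, column 1: row 3 has {A, B, C, E, F} and column 1 has {A, B, C}, leaving only D.
Row 5 already has {A, C, F} and column 1 already has {A, B, C, D}, so row 5, column 1 must be E.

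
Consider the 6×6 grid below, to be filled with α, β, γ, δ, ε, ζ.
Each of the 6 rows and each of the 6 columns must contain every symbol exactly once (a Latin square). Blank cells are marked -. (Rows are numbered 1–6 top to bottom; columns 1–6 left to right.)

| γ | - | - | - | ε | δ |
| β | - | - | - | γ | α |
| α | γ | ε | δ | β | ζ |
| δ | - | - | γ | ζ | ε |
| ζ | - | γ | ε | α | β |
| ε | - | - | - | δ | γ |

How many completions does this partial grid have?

Row 1, column 2: eliminating its row and column leaves {α, β, ζ}.
Row 1, column 3: eliminating its row and column leaves {α, β, ζ}.
Row 1, column 4: eliminating its row and column leaves {α, β, ζ}.
Row 2, column 2: eliminating its row and column leaves {δ, ε, ζ}.
Row 2, column 3: eliminating its row and column leaves {δ, ζ}.
Row 2, column 4: eliminating its row and column leaves {ζ}.
Row 4, column 2: eliminating its row and column leaves {α, β}.
Row 4, column 3: eliminating its row and column leaves {α, β}.
Row 5, column 2: eliminating its row and column leaves {δ}.
Row 6, column 2: eliminating its row and column leaves {α, β, ζ}.
Row 6, column 3: eliminating its row and column leaves {α, β, ζ}.
Row 6, column 4: eliminating its row and column leaves {α, β, ζ}.
Enumerating the assignments across these blanks that avoid any row or column repeat gives 4 completions.

4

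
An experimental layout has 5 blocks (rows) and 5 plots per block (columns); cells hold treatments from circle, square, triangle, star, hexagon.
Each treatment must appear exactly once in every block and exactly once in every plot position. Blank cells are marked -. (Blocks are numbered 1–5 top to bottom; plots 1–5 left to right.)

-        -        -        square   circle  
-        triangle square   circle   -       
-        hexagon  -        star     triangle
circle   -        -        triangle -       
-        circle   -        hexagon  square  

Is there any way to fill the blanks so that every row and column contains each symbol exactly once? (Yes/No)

Yes

No block or plot among the givens repeats a symbol, and propagating forced cells runs into no contradiction.
One valid completion exists (for instance, triangle star hexagon square circle / hexagon triangle square circle star / square hexagon circle star triangle / circle square star triangle hexagon / star circle triangle hexagon square).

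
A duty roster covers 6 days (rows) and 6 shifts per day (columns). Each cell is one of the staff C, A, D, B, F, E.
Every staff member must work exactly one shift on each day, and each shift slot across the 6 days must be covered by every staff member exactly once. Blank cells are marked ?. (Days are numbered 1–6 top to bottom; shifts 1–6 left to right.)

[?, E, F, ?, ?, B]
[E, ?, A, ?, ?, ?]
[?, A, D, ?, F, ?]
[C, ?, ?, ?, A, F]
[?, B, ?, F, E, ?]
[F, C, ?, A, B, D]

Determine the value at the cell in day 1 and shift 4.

Day 2, shift 6: day 2 has {A, E} and shift 6 has {D, B, F}, leaving only C.
Day 2, shift 5: day 2 has {C, A, E} and shift 5 has {A, B, F, E}, leaving only D.
Day 1, shift 5: day 1 has {B, F, E} and shift 5 has {A, D, B, F, E}, leaving only C.
Day 1 already has {C, B, F, E} and shift 4 already has {A, F}, so day 1, shift 4 must be D.

D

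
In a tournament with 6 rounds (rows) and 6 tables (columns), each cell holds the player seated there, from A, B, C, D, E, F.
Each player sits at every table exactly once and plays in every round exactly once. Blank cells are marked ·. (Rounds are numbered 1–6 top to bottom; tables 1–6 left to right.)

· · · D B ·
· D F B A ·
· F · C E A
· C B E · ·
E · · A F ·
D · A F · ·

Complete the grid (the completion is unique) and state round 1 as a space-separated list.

Round 2, table 1: round 2 has {A, B, D, F} and table 1 has {D, E}, leaving only C.
Round 2, table 6: round 2 has {A, B, C, D, F} and table 6 has {A}, leaving only E.
Round 3, table 1: round 3 has {A, C, E, F} and table 1 has {C, D, E}, leaving only B.
Round 3, table 3: round 3 has {A, B, C, E, F} and table 3 has {A, B, F}, leaving only D.
Round 4, table 5: round 4 has {B, C, E} and table 5 has {A, B, E, F}, leaving only D.
Round 4, table 6: round 4 has {B, C, D, E} and table 6 has {A, E}, leaving only F.
Round 1, table 6: round 1 has {B, D} and table 6 has {A, E, F}, leaving only C.
Round 1, table 3: round 1 has {B, C, D} and table 3 has {A, B, D, F}, leaving only E.
Round 1, table 2: round 1 has {B, C, D, E} and table 2 has {C, D, F}, leaving only A.
Round 1, table 1: round 1 has {A, B, C, D, E} and table 1 has {B, C, D, E}, leaving only F.
So round 1 reads: F A E D B C.

F A E D B C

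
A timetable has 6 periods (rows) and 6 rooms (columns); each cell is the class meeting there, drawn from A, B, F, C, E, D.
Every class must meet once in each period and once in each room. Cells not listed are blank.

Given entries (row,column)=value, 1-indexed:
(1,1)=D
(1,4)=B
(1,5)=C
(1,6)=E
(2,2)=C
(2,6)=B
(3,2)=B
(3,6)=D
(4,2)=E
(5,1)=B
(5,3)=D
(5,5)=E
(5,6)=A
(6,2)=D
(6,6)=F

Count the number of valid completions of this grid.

14

Period 1, room 2: eliminating its period and room leaves {A, F}.
Period 1, room 3: eliminating its period and room leaves {A, F}.
Period 2, room 1: eliminating its period and room leaves {A, F, E}.
Period 2, room 3: eliminating its period and room leaves {A, F, E}.
Period 2, room 4: eliminating its period and room leaves {A, F, E, D}.
Period 2, room 5: eliminating its period and room leaves {A, F, D}.
Period 3, room 1: eliminating its period and room leaves {A, F, C, E}.
Period 3, room 3: eliminating its period and room leaves {A, F, C, E}.
Period 3, room 4: eliminating its period and room leaves {A, F, C, E}.
Period 3, room 5: eliminating its period and room leaves {A, F}.
Period 4, room 1: eliminating its period and room leaves {A, F, C}.
Period 4, room 3: eliminating its period and room leaves {A, B, F, C}.
Period 4, room 4: eliminating its period and room leaves {A, F, C, D}.
Period 4, room 5: eliminating its period and room leaves {A, B, F, D}.
Period 4, room 6: eliminating its period and room leaves {C}.
Period 5, room 2: eliminating its period and room leaves {F}.
Period 5, room 4: eliminating its period and room leaves {F, C}.
Period 6, room 1: eliminating its period and room leaves {A, C, E}.
Period 6, room 3: eliminating its period and room leaves {A, B, C, E}.
Period 6, room 4: eliminating its period and room leaves {A, C, E}.
Period 6, room 5: eliminating its period and room leaves {A, B}.
Enumerating the assignments across these blanks that avoid any period or room repeat gives 14 completions.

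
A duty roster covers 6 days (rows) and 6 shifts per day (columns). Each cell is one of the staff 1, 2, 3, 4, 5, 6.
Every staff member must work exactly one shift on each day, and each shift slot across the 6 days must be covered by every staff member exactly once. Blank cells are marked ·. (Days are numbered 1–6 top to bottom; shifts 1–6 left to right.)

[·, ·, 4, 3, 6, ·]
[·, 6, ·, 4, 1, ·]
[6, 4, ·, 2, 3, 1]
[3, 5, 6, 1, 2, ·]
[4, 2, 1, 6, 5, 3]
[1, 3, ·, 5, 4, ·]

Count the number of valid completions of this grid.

Day 1, shift 1: eliminating its day and shift leaves {2, 5}.
Day 1, shift 2: eliminating its day and shift leaves {1}.
Day 1, shift 6: eliminating its day and shift leaves {2, 5}.
Day 2, shift 1: eliminating its day and shift leaves {2, 5}.
Day 2, shift 3: eliminating its day and shift leaves {2, 3, 5}.
Day 2, shift 6: eliminating its day and shift leaves {2, 5}.
Day 3, shift 3: eliminating its day and shift leaves {5}.
Day 4, shift 6: eliminating its day and shift leaves {4}.
Day 6, shift 3: eliminating its day and shift leaves {2}.
Day 6, shift 6: eliminating its day and shift leaves {2, 6}.
Enumerating the assignments across these blanks that avoid any day or shift repeat gives 2 completions.

2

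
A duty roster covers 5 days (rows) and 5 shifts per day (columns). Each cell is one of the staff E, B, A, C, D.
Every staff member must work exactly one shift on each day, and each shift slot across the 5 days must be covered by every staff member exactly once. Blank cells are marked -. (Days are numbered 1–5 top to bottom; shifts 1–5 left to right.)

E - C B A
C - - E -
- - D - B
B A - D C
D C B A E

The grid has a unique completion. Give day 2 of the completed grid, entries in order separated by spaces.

Day 2, shift 3: day 2 has {E, C} and shift 3 has {B, C, D}, leaving only A.
Day 2, shift 5: day 2 has {E, A, C} and shift 5 has {E, B, A, C}, leaving only D.
Day 2, shift 2: day 2 has {E, A, C, D} and shift 2 has {A, C}, leaving only B.
So day 2 reads: C B A E D.

C B A E D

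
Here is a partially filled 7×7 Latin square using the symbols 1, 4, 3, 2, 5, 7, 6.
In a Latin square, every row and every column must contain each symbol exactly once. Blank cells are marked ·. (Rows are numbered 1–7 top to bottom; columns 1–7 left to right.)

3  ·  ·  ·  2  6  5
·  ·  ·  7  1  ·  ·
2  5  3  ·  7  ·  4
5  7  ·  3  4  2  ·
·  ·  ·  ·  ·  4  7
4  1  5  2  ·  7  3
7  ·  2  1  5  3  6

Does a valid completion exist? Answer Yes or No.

Row 1, column 2: row 1 has {3, 2, 5, 6} and column 2 has {1, 5, 7}, so it must be 4.
Now row 1, column 4: row 1 together with column 4 already contain {1, 4, 3, 2, 5, 7, 6} — every symbol — so nothing can go there. The grid has no valid completion.

No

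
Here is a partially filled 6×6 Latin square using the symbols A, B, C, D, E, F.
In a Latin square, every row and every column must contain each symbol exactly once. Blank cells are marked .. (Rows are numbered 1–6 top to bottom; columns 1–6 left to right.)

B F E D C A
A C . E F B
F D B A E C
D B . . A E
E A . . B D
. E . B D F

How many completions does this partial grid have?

Row 2, column 3: eliminating its row and column leaves {D}.
Row 4, column 3: eliminating its row and column leaves {C, F}.
Row 4, column 4: eliminating its row and column leaves {C, F}.
Row 5, column 3: eliminating its row and column leaves {C, F}.
Row 5, column 4: eliminating its row and column leaves {C, F}.
Row 6, column 1: eliminating its row and column leaves {C}.
Row 6, column 3: eliminating its row and column leaves {A, C}.
Enumerating the assignments across these blanks that avoid any row or column repeat gives 2 completions.

2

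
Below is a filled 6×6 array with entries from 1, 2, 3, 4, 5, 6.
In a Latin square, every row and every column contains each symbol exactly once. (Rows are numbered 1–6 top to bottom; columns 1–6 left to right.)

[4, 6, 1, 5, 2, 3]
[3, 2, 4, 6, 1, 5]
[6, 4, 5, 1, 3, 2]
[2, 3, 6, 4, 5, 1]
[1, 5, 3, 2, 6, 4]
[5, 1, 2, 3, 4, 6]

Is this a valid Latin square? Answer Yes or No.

Each row is a permutation of the 6 symbols, and so is each column.

Yes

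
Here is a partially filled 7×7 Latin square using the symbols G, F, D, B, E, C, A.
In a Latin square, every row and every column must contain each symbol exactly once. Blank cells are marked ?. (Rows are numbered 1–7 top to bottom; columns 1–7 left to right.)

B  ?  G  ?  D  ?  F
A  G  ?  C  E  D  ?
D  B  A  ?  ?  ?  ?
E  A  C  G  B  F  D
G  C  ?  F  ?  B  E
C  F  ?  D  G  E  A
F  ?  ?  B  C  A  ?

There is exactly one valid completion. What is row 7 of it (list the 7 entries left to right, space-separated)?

F D E B C A G

Row 7, column 7: row 7 has {F, B, C, A} and column 7 has {F, D, E, A}, leaving only G.
Row 1, column 2: row 1 has {G, F, D, B} and column 2 has {G, F, B, C, A}, leaving only E.
Row 7, column 2: row 7 has {G, F, B, C, A} and column 2 has {G, F, B, E, C, A}, leaving only D.
Row 7, column 3: row 7 has {G, F, D, B, C, A} and column 3 has {G, C, A}, leaving only E.
So row 7 reads: F D E B C A G.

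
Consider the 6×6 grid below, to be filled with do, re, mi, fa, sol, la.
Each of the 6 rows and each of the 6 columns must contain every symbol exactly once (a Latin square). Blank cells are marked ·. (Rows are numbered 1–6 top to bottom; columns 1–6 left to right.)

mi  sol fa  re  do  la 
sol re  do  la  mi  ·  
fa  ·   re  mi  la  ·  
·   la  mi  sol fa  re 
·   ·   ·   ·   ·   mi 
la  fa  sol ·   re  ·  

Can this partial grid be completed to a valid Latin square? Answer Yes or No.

No

Row 2, column 6: row 2 has {do, re, mi, sol, la} and column 6 has {re, mi, la}, so it must be fa.
Row 3, column 2: row 3 has {re, mi, fa, la} and column 2 has {re, fa, sol, la}, so it must be do.
Now row 5, column 2: row 5 together with column 2 already contain {do, re, mi, fa, sol, la} — every symbol — so nothing can go there. The grid has no valid completion.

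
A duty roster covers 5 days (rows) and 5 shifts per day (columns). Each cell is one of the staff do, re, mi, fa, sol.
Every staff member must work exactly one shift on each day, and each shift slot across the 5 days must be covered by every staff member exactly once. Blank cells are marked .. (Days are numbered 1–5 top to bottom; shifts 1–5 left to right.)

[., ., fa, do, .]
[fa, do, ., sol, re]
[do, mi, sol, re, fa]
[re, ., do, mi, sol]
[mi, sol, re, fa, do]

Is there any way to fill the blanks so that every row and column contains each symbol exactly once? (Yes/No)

No day or shift among the givens repeats a symbol, and propagating forced cells runs into no contradiction.
One valid completion exists (for instance, sol re fa do mi / fa do mi sol re / do mi sol re fa / re fa do mi sol / mi sol re fa do).

Yes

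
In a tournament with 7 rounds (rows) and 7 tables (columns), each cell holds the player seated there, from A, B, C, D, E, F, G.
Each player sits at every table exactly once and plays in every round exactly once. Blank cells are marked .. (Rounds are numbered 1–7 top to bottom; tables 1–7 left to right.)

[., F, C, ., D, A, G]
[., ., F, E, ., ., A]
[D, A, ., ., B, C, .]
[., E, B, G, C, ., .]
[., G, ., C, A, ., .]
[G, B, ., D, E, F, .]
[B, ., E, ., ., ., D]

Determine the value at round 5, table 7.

Round 1, table 1: round 1 has {A, C, D, F, G} and table 1 has {B, D, G}, leaving only E.
Round 1, table 4: round 1 has {A, C, D, E, F, G} and table 4 has {C, D, E, G}, leaving only B.
Round 2, table 1: round 2 has {A, E, F} and table 1 has {B, D, E, G}, leaving only C.
Round 2, table 2: round 2 has {A, C, E, F} and table 2 has {A, B, E, F, G}, leaving only D.
Round 2, table 5: round 2 has {A, C, D, E, F} and table 5 has {A, B, C, D, E}, leaving only G.
Round 2, table 6: round 2 has {A, C, D, E, F, G} and table 6 has {A, C, F}, leaving only B.
Round 3, table 3: round 3 has {A, B, C, D} and table 3 has {B, C, E, F}, leaving only G.
Round 3, table 4: round 3 has {A, B, C, D, G} and table 4 has {B, C, D, E, G}, leaving only F.
Round 3, table 7: round 3 has {A, B, C, D, F, G} and table 7 has {A, D, G}, leaving only E.
Round 4, table 6: round 4 has {B, C, E, G} and table 6 has {A, B, C, F}, leaving only D.
Round 4, table 7: round 4 has {B, C, D, E, G} and table 7 has {A, D, E, G}, leaving only F.
Round 5 already has {A, C, G} and table 7 already has {A, D, E, F, G}, so round 5, table 7 must be B.

B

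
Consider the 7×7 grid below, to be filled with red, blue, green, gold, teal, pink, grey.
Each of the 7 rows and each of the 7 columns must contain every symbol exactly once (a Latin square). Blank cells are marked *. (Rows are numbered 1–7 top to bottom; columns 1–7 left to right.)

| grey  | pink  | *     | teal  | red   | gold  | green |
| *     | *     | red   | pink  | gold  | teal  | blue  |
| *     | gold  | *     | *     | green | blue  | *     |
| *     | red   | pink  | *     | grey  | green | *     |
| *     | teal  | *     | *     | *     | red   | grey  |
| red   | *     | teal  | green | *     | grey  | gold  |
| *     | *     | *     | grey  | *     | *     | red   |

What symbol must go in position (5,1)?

Row 1, column 3: row 1 has {red, green, gold, teal, pink, grey} and column 3 has {red, teal, pink}, leaving only blue.
Row 2, column 1: row 2 has {red, blue, gold, teal, pink} and column 1 has {red, grey}, leaving only green.
Row 2, column 2: row 2 has {red, blue, green, gold, teal, pink} and column 2 has {red, gold, teal, pink}, leaving only grey.
Row 3, column 3: row 3 has {blue, green, gold} and column 3 has {red, blue, teal, pink}, leaving only grey.
Row 3, column 4: row 3 has {blue, green, gold, grey} and column 4 has {green, teal, pink, grey}, leaving only red.
Row 4, column 7: row 4 has {red, green, pink, grey} and column 7 has {red, blue, green, gold, grey}, leaving only teal.
Row 3, column 7: row 3 has {red, blue, green, gold, grey} and column 7 has {red, blue, green, gold, teal, grey}, leaving only pink.
Row 3, column 1: row 3 has {red, blue, green, gold, pink, grey} and column 1 has {red, green, grey}, leaving only teal.
Row 6, column 2: row 6 has {red, green, gold, teal, grey} and column 2 has {red, gold, teal, pink, grey}, leaving only blue.
Row 6, column 5: row 6 has {red, blue, green, gold, teal, grey} and column 5 has {red, green, gold, grey}, leaving only pink.
Row 5, column 5: row 5 has {red, teal, grey} and column 5 has {red, green, gold, pink, grey}, leaving only blue.
Row 5, column 4: row 5 has {red, blue, teal, grey} and column 4 has {red, green, teal, pink, grey}, leaving only gold.
Row 5 already has {red, blue, gold, teal, grey} and column 1 already has {red, green, teal, grey}, so row 5, column 1 must be pink.

pink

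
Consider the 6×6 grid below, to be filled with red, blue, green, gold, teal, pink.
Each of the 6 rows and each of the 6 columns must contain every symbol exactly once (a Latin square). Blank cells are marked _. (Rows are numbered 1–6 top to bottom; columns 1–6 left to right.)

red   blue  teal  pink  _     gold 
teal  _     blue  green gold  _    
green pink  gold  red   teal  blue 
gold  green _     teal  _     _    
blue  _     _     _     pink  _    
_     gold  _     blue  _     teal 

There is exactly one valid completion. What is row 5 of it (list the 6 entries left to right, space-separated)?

Row 5, column 4: row 5 has {blue, pink} and column 4 has {red, blue, green, teal, pink}, leaving only gold.
Row 1, column 5: row 1 has {red, blue, gold, teal, pink} and column 5 has {gold, teal, pink}, leaving only green.
Row 2, column 2: row 2 has {blue, green, gold, teal} and column 2 has {blue, green, gold, pink}, leaving only red.
Row 5, column 2: row 5 has {blue, gold, pink} and column 2 has {red, blue, green, gold, pink}, leaving only teal.
Row 2, column 6: row 2 has {red, blue, green, gold, teal} and column 6 has {blue, gold, teal}, leaving only pink.
Row 4, column 6: row 4 has {green, gold, teal} and column 6 has {blue, gold, teal, pink}, leaving only red.
Row 5, column 6: row 5 has {blue, gold, teal, pink} and column 6 has {red, blue, gold, teal, pink}, leaving only green.
Row 5, column 3: row 5 has {blue, green, gold, teal, pink} and column 3 has {blue, gold, teal}, leaving only red.
So row 5 reads: blue teal red gold pink green.

blue teal red gold pink green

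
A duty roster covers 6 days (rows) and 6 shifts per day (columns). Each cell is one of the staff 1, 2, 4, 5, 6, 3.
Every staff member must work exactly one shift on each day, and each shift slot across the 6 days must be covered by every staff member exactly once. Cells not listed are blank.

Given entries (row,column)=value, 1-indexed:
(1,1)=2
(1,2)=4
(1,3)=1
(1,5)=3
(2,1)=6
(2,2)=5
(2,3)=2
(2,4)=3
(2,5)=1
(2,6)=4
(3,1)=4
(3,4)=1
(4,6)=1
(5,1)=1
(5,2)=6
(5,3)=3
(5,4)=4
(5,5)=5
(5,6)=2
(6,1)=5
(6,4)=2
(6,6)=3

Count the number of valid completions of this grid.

Day 1, shift 4: eliminating its day and shift leaves {5, 6}.
Day 1, shift 6: eliminating its day and shift leaves {5, 6}.
Day 3, shift 2: eliminating its day and shift leaves {2, 3}.
Day 3, shift 3: eliminating its day and shift leaves {5, 6}.
Day 3, shift 5: eliminating its day and shift leaves {2, 6}.
Day 3, shift 6: eliminating its day and shift leaves {5, 6}.
Day 4, shift 1: eliminating its day and shift leaves {3}.
Day 4, shift 2: eliminating its day and shift leaves {2, 3}.
Day 4, shift 3: eliminating its day and shift leaves {4, 5, 6}.
Day 4, shift 4: eliminating its day and shift leaves {5, 6}.
Day 4, shift 5: eliminating its day and shift leaves {2, 4, 6}.
Day 6, shift 2: eliminating its day and shift leaves {1}.
Day 6, shift 3: eliminating its day and shift leaves {4, 6}.
Day 6, shift 5: eliminating its day and shift leaves {4, 6}.
Enumerating the assignments across these blanks that avoid any day or shift repeat gives 3 completions.

3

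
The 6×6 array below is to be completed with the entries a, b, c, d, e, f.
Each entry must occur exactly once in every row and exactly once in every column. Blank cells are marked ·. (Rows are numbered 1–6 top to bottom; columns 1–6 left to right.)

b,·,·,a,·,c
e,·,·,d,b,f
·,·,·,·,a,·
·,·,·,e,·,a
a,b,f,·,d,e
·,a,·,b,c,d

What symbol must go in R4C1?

Row 2, column 2: row 2 has {b, d, e, f} and column 2 has {a, b}, leaving only c.
Row 2, column 3: row 2 has {b, c, d, e, f} and column 3 has {f}, leaving only a.
Row 3, column 6: row 3 has {a} and column 6 has {a, c, d, e, f}, leaving only b.
Row 4, column 5: row 4 has {a, e} and column 5 has {a, b, c, d}, leaving only f.
Row 1, column 5: row 1 has {a, b, c} and column 5 has {a, b, c, d, f}, leaving only e.
Row 1, column 3: row 1 has {a, b, c, e} and column 3 has {a, f}, leaving only d.
Row 1, column 2: row 1 has {a, b, c, d, e} and column 2 has {a, b, c}, leaving only f.
Row 4, column 2: row 4 has {a, e, f} and column 2 has {a, b, c, f}, leaving only d.
Row 4 already has {a, d, e, f} and column 1 already has {a, b, e}, so row 4, column 1 must be c.

c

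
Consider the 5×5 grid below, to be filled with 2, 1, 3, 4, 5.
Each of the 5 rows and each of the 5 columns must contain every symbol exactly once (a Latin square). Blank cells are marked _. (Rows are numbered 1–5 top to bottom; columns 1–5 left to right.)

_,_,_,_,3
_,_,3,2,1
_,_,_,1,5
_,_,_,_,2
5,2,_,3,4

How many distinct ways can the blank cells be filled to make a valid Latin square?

Row 1, column 1: eliminating its row and column leaves {2, 1, 4}.
Row 1, column 2: eliminating its row and column leaves {1, 4, 5}.
Row 1, column 3: eliminating its row and column leaves {2, 1, 4, 5}.
Row 1, column 4: eliminating its row and column leaves {4, 5}.
Row 2, column 1: eliminating its row and column leaves {4}.
Row 2, column 2: eliminating its row and column leaves {4, 5}.
Row 3, column 1: eliminating its row and column leaves {2, 3, 4}.
Row 3, column 2: eliminating its row and column leaves {3, 4}.
Row 3, column 3: eliminating its row and column leaves {2, 4}.
Row 4, column 1: eliminating its row and column leaves {1, 3, 4}.
Row 4, column 2: eliminating its row and column leaves {1, 3, 4, 5}.
Row 4, column 3: eliminating its row and column leaves {1, 4, 5}.
Row 4, column 4: eliminating its row and column leaves {4, 5}.
Row 5, column 3: eliminating its row and column leaves {1}.
Enumerating the assignments across these blanks that avoid any row or column repeat gives 3 completions.

3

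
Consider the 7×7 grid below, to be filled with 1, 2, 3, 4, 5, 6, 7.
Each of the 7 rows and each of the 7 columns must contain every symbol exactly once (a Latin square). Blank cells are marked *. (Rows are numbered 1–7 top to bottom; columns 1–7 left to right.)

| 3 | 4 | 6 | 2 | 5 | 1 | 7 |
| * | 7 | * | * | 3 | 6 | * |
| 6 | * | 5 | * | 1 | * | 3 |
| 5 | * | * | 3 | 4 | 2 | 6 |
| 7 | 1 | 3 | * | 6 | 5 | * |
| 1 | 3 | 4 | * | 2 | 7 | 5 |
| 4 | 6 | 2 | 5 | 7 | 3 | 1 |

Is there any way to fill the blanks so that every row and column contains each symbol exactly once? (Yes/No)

No

Row 4, column 2: row 4 together with column 2 already contain {1, 2, 3, 4, 5, 6, 7} — every symbol — so nothing can go there. The grid has no valid completion.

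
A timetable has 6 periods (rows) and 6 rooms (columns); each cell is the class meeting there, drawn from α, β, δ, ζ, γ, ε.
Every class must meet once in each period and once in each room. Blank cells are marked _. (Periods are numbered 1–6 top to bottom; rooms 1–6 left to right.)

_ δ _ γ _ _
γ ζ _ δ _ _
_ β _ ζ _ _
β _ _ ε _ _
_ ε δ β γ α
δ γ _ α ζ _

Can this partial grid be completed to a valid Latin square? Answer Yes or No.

No period or room among the givens repeats a symbol, and propagating forced cells runs into no contradiction.
One valid completion exists (for instance, ε δ α γ β ζ / γ ζ ε δ α β / α β γ ζ ε δ / β α ζ ε δ γ / ζ ε δ β γ α / δ γ β α ζ ε).

Yes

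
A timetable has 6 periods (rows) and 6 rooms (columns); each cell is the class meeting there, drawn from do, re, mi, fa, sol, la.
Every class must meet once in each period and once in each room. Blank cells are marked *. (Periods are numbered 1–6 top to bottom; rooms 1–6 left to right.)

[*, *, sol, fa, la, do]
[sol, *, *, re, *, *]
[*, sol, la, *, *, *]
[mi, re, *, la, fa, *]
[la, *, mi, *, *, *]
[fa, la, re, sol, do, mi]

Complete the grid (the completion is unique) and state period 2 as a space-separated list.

sol do fa re mi la

Period 2, room 5: period 2 has {re, sol} and room 5 has {do, fa, la}, leaving only mi.
Period 1, room 1: period 1 has {do, fa, sol, la} and room 1 has {mi, fa, sol, la}, leaving only re.
Period 1, room 2: period 1 has {do, re, fa, sol, la} and room 2 has {re, sol, la}, leaving only mi.
Period 3, room 1: period 3 has {sol, la} and room 1 has {re, mi, fa, sol, la}, leaving only do.
Period 3, room 4: period 3 has {do, sol, la} and room 4 has {re, fa, sol, la}, leaving only mi.
Period 3, room 5: period 3 has {do, mi, sol, la} and room 5 has {do, mi, fa, la}, leaving only re.
Period 3, room 6: period 3 has {do, re, mi, sol, la} and room 6 has {do, mi}, leaving only fa.
Period 2, room 6: period 2 has {re, mi, sol} and room 6 has {do, mi, fa}, leaving only la.
Period 4, room 3: period 4 has {re, mi, fa, la} and room 3 has {re, mi, sol, la}, leaving only do.
Period 2, room 3: period 2 has {re, mi, sol, la} and room 3 has {do, re, mi, sol, la}, leaving only fa.
Period 2, room 2: period 2 has {re, mi, fa, sol, la} and room 2 has {re, mi, sol, la}, leaving only do.
So period 2 reads: sol do fa re mi la.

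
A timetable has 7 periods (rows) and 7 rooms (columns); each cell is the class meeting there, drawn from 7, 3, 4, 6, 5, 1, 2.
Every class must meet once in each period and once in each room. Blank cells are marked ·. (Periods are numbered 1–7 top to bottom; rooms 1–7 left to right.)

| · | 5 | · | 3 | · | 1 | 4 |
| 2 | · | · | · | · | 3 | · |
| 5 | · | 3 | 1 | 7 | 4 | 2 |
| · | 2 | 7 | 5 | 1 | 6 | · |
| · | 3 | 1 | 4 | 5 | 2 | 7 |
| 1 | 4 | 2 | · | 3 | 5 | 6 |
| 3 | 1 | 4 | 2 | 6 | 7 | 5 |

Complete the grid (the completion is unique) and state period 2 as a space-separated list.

Period 2, room 5: period 2 has {3, 2} and room 5 has {7, 3, 6, 5, 1}, leaving only 4.
Period 2, room 7: period 2 has {3, 4, 2} and room 7 has {7, 4, 6, 5, 2}, leaving only 1.
Period 1, room 3: period 1 has {3, 4, 5, 1} and room 3 has {7, 3, 4, 1, 2}, leaving only 6.
Period 2, room 3: period 2 has {3, 4, 1, 2} and room 3 has {7, 3, 4, 6, 1, 2}, leaving only 5.
Period 1, room 1: period 1 has {3, 4, 6, 5, 1} and room 1 has {3, 5, 1, 2}, leaving only 7.
Period 1, room 5: period 1 has {7, 3, 4, 6, 5, 1} and room 5 has {7, 3, 4, 6, 5, 1}, leaving only 2.
Period 3, room 2: period 3 has {7, 3, 4, 5, 1, 2} and room 2 has {3, 4, 5, 1, 2}, leaving only 6.
Period 2, room 2: period 2 has {3, 4, 5, 1, 2} and room 2 has {3, 4, 6, 5, 1, 2}, leaving only 7.
Period 2, room 4: period 2 has {7, 3, 4, 5, 1, 2} and room 4 has {3, 4, 5, 1, 2}, leaving only 6.
So period 2 reads: 2 7 5 6 4 3 1.

2 7 5 6 4 3 1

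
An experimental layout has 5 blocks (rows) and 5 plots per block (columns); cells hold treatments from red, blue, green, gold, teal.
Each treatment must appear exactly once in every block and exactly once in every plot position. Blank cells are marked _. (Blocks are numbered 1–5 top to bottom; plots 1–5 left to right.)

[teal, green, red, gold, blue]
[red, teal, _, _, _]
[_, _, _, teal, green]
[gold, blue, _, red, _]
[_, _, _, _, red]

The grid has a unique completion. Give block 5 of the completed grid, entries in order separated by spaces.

green gold teal blue red

Block 5, plot 2: block 5 has {red} and plot 2 has {blue, green, teal}, leaving only gold.
Block 2, plot 5: block 2 has {red, teal} and plot 5 has {red, blue, green}, leaving only gold.
Block 3, plot 1: block 3 has {green, teal} and plot 1 has {red, gold, teal}, leaving only blue.
Block 5, plot 1: block 5 has {red, gold} and plot 1 has {red, blue, gold, teal}, leaving only green.
Block 5, plot 4: block 5 has {red, green, gold} and plot 4 has {red, gold, teal}, leaving only blue.
Block 5, plot 3: block 5 has {red, blue, green, gold} and plot 3 has {red}, leaving only teal.
So block 5 reads: green gold teal blue red.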